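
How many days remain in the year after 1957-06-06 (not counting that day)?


Day of year: 157 of 365
Remaining = 365 - 157

208 days


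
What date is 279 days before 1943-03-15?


Start: 1943-03-15, subtract 279 days
Back 15 days from March 15 reaches February 28, 1943 -> 264 left
February 1943 has 28 days -> back to January 31, 1943 -> 236 left
January 1943 has 31 days -> back to December 31, 1942 -> 205 left
December 1942 has 31 days -> back to November 30, 1942 -> 174 left
November 1942 has 30 days -> back to October 31, 1942 -> 144 left
October 1942 has 31 days -> back to September 30, 1942 -> 113 left
September 1942 has 30 days -> back to August 31, 1942 -> 83 left
August 1942 has 31 days -> back to July 31, 1942 -> 52 left
July 1942 has 31 days -> back to June 30, 1942 -> 21 left
June 1942: 30 - 21 = 9 -> lands on June 9

Result: 1942-06-09


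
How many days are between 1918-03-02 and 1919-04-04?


From 1918-03-02 to 1919-04-04
1918-03-02: days before March = 31 + 28 = 59 (1918 is not a leap year); day of year = 59 + 2 = 61
1919-04-04: days before April = 31 + 28 + 31 = 90 (1919 is not a leap year); day of year = 90 + 4 = 94
Rest of 1918: 365 - 61 = 304
Total = 304 + 94 = 398

398 days


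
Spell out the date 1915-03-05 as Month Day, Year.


ISO 1915-03-05 parses as year=1915, month=03, day=05
Month 3 -> March

March 5, 1915


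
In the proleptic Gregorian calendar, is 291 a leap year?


Gregorian leap year rule: divisible by 4, but not by 100, unless also by 400.
291 is not divisible by 4 -> not a leap year

No


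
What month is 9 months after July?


July is month 7
7 + 9 = 16; wrap: 16 - 12 = 4

April


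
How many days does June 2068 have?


June 2068

30 days


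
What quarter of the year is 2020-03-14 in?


Month: March (month 3)
Q1: Jan-Mar, Q2: Apr-Jun, Q3: Jul-Sep, Q4: Oct-Dec

Q1


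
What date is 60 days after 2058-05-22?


Start: 2058-05-22, add 60 days
May 2058 has 31 days: 31 - 22 = 9 days to May 31 -> 51 left
June 2058 has 30 days -> 21 left
July 2058: 21 <= 31 -> lands on July 21

Result: 2058-07-21


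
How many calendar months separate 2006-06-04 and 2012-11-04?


From June 2006 to November 2012
6 years * 12 = 72 months, plus 5 months = 77

77 months


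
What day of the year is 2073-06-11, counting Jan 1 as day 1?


Date: June 11, 2073
Days in months 1 through 5: 151
Plus 11 days in June

Day of year: 162


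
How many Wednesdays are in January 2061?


January 2061 has 31 days
Anchor: Jan 1, 2061. With p = 2061 - 1 = 2060: (p + p//4 - p//100 + p//400) mod 7 = (2060 + 515 - 20 + 5) mod 7 = 2560 mod 7 = 5 -> Saturday (Mon=0 ... Sun=6)
January 1 is the anchor itself -> Saturday
First Wednesday is January 5
Wednesdays: 5, 12, 19, 26

4 Wednesdays


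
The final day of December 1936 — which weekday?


December 1936 has 31 days
Anchor: Jan 1, 1936. With p = 1936 - 1 = 1935: (p + p//4 - p//100 + p//400) mod 7 = (1935 + 483 - 19 + 4) mod 7 = 2403 mod 7 = 2 -> Wednesday (Mon=0 ... Sun=6)
Days before December (Jan-Nov): 335; December 1 index = (2 + 335) mod 7 = 1 -> Tuesday
Last day offset: 31 - 1 = 30 days
Weekday index = (1 + 30) mod 7 = 3

Thursday, December 31


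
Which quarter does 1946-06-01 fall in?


Month: June (month 6)
Q1: Jan-Mar, Q2: Apr-Jun, Q3: Jul-Sep, Q4: Oct-Dec

Q2


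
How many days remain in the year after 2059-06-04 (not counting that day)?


Day of year: 155 of 365
Remaining = 365 - 155

210 days


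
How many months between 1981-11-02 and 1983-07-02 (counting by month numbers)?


From November 1981 to July 1983
2 years * 12 = 24 months, minus 4 months = 20

20 months


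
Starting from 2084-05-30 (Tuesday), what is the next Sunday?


Current: Tuesday
Target: Sunday
Days ahead: 5

Next Sunday: 2084-06-04


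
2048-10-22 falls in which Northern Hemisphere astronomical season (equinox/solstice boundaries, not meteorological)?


Date: October 22
Astronomical Autumn (approx.; exact equinox/solstice day varies by year): September 22 to December 20
October 22 falls within the Autumn window

Autumn


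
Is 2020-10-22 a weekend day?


Anchor: Jan 1, 2020. With p = 2020 - 1 = 2019: (p + p//4 - p//100 + p//400) mod 7 = (2019 + 504 - 20 + 5) mod 7 = 2508 mod 7 = 2 -> Wednesday (Mon=0 ... Sun=6)
Day of year: 296; offset = 295
Weekday index = (2 + 295) mod 7 = 3 -> Thursday
Weekend days: Saturday, Sunday

No


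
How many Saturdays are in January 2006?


January 2006 has 31 days
Anchor: Jan 1, 2006. With p = 2006 - 1 = 2005: (p + p//4 - p//100 + p//400) mod 7 = (2005 + 501 - 20 + 5) mod 7 = 2491 mod 7 = 6 -> Sunday (Mon=0 ... Sun=6)
January 1 is the anchor itself -> Sunday
First Saturday is January 7
Saturdays: 7, 14, 21, 28

4 Saturdays


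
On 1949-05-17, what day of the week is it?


Date: May 17, 1949
Anchor: Jan 1, 1949. With p = 1949 - 1 = 1948: (p + p//4 - p//100 + p//400) mod 7 = (1948 + 487 - 19 + 4) mod 7 = 2420 mod 7 = 5 -> Saturday (Mon=0 ... Sun=6)
Days before May (Jan-Apr): 120; offset = 120 + 17 - 1 = 136
Weekday index = (5 + 136) mod 7 = 1

Day of the week: Tuesday


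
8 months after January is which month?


January is month 1
1 + 8 = 9

September


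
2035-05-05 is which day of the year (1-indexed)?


Date: May 5, 2035
Days in months 1 through 4: 120
Plus 5 days in May

Day of year: 125


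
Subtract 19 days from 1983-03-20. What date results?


Start: 1983-03-20, subtract 19 days
20 - 19 = 1 stays within March 1983

Result: 1983-03-01


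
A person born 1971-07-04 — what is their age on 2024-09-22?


Birth: 1971-07-04
Reference: 2024-09-22
Year difference: 2024 - 1971 = 53

53 years old


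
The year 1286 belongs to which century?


Century = (year - 1) // 100 + 1
= (1286 - 1) // 100 + 1
= 1285 // 100 + 1
= 12 + 1

13th century


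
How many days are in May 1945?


May 1945

31 days


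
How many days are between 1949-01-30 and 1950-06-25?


From 1949-01-30 to 1950-06-25
1949-01-30: day of year = 30
1950-06-25: days before June = 31 + 28 + 31 + 30 + 31 = 151 (1950 is not a leap year); day of year = 151 + 25 = 176
Rest of 1949: 365 - 30 = 335
Total = 335 + 176 = 511

511 days


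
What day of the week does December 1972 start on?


Target: December 1, 1972
Anchor: Jan 1, 1972. With p = 1972 - 1 = 1971: (p + p//4 - p//100 + p//400) mod 7 = (1971 + 492 - 19 + 4) mod 7 = 2448 mod 7 = 5 -> Saturday (Mon=0 ... Sun=6)
Days before December (Jan-Nov): 335 days
Weekday index = (5 + 335) mod 7 = 4

Friday


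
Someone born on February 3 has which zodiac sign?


Date: February 3
Conventional tropical zodiac dates: Aquarius from January 20 onward; Pisces starts February 19
February 3 falls within the Aquarius range

Aquarius


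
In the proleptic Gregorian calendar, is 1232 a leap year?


Gregorian leap year rule: divisible by 4, but not by 100, unless also by 400.
1232 is divisible by 4 but not 100 -> leap year

Yes


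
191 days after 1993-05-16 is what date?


Start: 1993-05-16, add 191 days
May 1993 has 31 days: 31 - 16 = 15 days to May 31 -> 176 left
June 1993 has 30 days -> 146 left
July 1993 has 31 days -> 115 left
August 1993 has 31 days -> 84 left
September 1993 has 30 days -> 54 left
October 1993 has 31 days -> 23 left
November 1993: 23 <= 30 -> lands on November 23

Result: 1993-11-23


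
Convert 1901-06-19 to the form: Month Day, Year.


ISO 1901-06-19 parses as year=1901, month=06, day=19
Month 6 -> June

June 19, 1901


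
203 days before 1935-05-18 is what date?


Start: 1935-05-18, subtract 203 days
Back 18 days from May 18 reaches April 30, 1935 -> 185 left
April 1935 has 30 days -> back to March 31, 1935 -> 155 left
March 1935 has 31 days -> back to February 28, 1935 -> 124 left
February 1935 has 28 days -> back to January 31, 1935 -> 96 left
January 1935 has 31 days -> back to December 31, 1934 -> 65 left
December 1934 has 31 days -> back to November 30, 1934 -> 34 left
November 1934 has 30 days -> back to October 31, 1934 -> 4 left
October 1934: 31 - 4 = 27 -> lands on October 27

Result: 1934-10-27


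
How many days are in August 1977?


August 1977

31 days


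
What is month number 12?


Month 12 of 12

December


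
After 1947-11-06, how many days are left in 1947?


Day of year: 310 of 365
Remaining = 365 - 310

55 days


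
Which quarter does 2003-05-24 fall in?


Month: May (month 5)
Q1: Jan-Mar, Q2: Apr-Jun, Q3: Jul-Sep, Q4: Oct-Dec

Q2


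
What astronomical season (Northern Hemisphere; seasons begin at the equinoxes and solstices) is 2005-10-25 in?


Date: October 25
Astronomical Autumn (approx.; exact equinox/solstice day varies by year): September 22 to December 20
October 25 falls within the Autumn window

Autumn


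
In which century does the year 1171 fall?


Century = (year - 1) // 100 + 1
= (1171 - 1) // 100 + 1
= 1170 // 100 + 1
= 11 + 1

12th century


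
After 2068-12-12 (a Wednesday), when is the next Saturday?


Current: Wednesday
Target: Saturday
Days ahead: 3

Next Saturday: 2068-12-15


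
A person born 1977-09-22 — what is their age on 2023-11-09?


Birth: 1977-09-22
Reference: 2023-11-09
Year difference: 2023 - 1977 = 46

46 years old


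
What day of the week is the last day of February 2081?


February 2081 has 28 days
Anchor: Jan 1, 2081. With p = 2081 - 1 = 2080: (p + p//4 - p//100 + p//400) mod 7 = (2080 + 520 - 20 + 5) mod 7 = 2585 mod 7 = 2 -> Wednesday (Mon=0 ... Sun=6)
Days before February (Jan): 31; February 1 index = (2 + 31) mod 7 = 5 -> Saturday
Last day offset: 28 - 1 = 27 days
Weekday index = (5 + 27) mod 7 = 4

Friday, February 28


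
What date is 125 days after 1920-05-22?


Start: 1920-05-22, add 125 days
May 1920 has 31 days: 31 - 22 = 9 days to May 31 -> 116 left
June 1920 has 30 days -> 86 left
July 1920 has 31 days -> 55 left
August 1920 has 31 days -> 24 left
September 1920: 24 <= 30 -> lands on September 24

Result: 1920-09-24


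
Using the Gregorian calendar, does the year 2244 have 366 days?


Gregorian leap year rule: divisible by 4, but not by 100, unless also by 400.
2244 is divisible by 4 but not 100 -> leap year

Yes


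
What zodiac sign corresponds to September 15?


Date: September 15
Conventional tropical zodiac dates: Virgo from August 23 onward; Libra starts September 23
September 15 falls within the Virgo range

Virgo


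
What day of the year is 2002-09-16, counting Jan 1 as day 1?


Date: September 16, 2002
Days in months 1 through 8: 243
Plus 16 days in September

Day of year: 259


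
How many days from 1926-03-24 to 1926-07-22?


From 1926-03-24 to 1926-07-22
1926-03-24: days before March = 31 + 28 = 59 (1926 is not a leap year); day of year = 59 + 24 = 83
1926-07-22: days before July = 31 + 28 + 31 + 30 + 31 + 30 = 181 (1926 is not a leap year); day of year = 181 + 22 = 203
Same year: 203 - 83 = 120

120 days


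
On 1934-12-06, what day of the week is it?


Date: December 6, 1934
Anchor: Jan 1, 1934. With p = 1934 - 1 = 1933: (p + p//4 - p//100 + p//400) mod 7 = (1933 + 483 - 19 + 4) mod 7 = 2401 mod 7 = 0 -> Monday (Mon=0 ... Sun=6)
Days before December (Jan-Nov): 334; offset = 334 + 6 - 1 = 339
Weekday index = (0 + 339) mod 7 = 3

Day of the week: Thursday


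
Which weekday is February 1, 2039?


Target: February 1, 2039
Anchor: Jan 1, 2039. With p = 2039 - 1 = 2038: (p + p//4 - p//100 + p//400) mod 7 = (2038 + 509 - 20 + 5) mod 7 = 2532 mod 7 = 5 -> Saturday (Mon=0 ... Sun=6)
Days before February (Jan): 31 days
Weekday index = (5 + 31) mod 7 = 1

Tuesday


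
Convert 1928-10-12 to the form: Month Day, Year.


ISO 1928-10-12 parses as year=1928, month=10, day=12
Month 10 -> October

October 12, 1928


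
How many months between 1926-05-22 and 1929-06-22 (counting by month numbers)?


From May 1926 to June 1929
3 years * 12 = 36 months, plus 1 month = 37

37 months


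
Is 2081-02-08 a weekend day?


Anchor: Jan 1, 2081. With p = 2081 - 1 = 2080: (p + p//4 - p//100 + p//400) mod 7 = (2080 + 520 - 20 + 5) mod 7 = 2585 mod 7 = 2 -> Wednesday (Mon=0 ... Sun=6)
Day of year: 39; offset = 38
Weekday index = (2 + 38) mod 7 = 5 -> Saturday
Weekend days: Saturday, Sunday

Yes


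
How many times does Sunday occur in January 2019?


January 2019 has 31 days
Anchor: Jan 1, 2019. With p = 2019 - 1 = 2018: (p + p//4 - p//100 + p//400) mod 7 = (2018 + 504 - 20 + 5) mod 7 = 2507 mod 7 = 1 -> Tuesday (Mon=0 ... Sun=6)
January 1 is the anchor itself -> Tuesday
First Sunday is January 6
Sundays: 6, 13, 20, 27

4 Sundays


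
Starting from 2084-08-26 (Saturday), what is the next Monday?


Current: Saturday
Target: Monday
Days ahead: 2

Next Monday: 2084-08-28


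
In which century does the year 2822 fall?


Century = (year - 1) // 100 + 1
= (2822 - 1) // 100 + 1
= 2821 // 100 + 1
= 28 + 1

29th century


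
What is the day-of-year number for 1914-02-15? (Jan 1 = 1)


Date: February 15, 1914
Days in months 1 through 1: 31
Plus 15 days in February

Day of year: 46


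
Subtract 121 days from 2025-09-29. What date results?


Start: 2025-09-29, subtract 121 days
Back 29 days from September 29 reaches August 31, 2025 -> 92 left
August 2025 has 31 days -> back to July 31, 2025 -> 61 left
July 2025 has 31 days -> back to June 30, 2025 -> 30 left
June 2025 has 30 days -> back to May 31, 2025 -> 0 left
May 2025: 31 - 0 = 31 -> lands on May 31

Result: 2025-05-31


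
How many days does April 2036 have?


April 2036

30 days


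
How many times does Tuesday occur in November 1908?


November 1908 has 30 days
Anchor: Jan 1, 1908. With p = 1908 - 1 = 1907: (p + p//4 - p//100 + p//400) mod 7 = (1907 + 476 - 19 + 4) mod 7 = 2368 mod 7 = 2 -> Wednesday (Mon=0 ... Sun=6)
Days before November (Jan-Oct): 305; November 1 index = (2 + 305) mod 7 = 6 -> Sunday
First Tuesday is November 3
Tuesdays: 3, 10, 17, 24

4 Tuesdays


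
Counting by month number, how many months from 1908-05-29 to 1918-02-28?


From May 1908 to February 1918
10 years * 12 = 120 months, minus 3 months = 117

117 months


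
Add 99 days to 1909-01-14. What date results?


Start: 1909-01-14, add 99 days
January 1909 has 31 days: 31 - 14 = 17 days to January 31 -> 82 left
February 1909 has 28 days -> 54 left
March 1909 has 31 days -> 23 left
April 1909: 23 <= 30 -> lands on April 23

Result: 1909-04-23


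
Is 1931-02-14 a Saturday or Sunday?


Anchor: Jan 1, 1931. With p = 1931 - 1 = 1930: (p + p//4 - p//100 + p//400) mod 7 = (1930 + 482 - 19 + 4) mod 7 = 2397 mod 7 = 3 -> Thursday (Mon=0 ... Sun=6)
Day of year: 45; offset = 44
Weekday index = (3 + 44) mod 7 = 5 -> Saturday
Weekend days: Saturday, Sunday

Yes


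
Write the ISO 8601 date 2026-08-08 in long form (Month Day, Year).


ISO 2026-08-08 parses as year=2026, month=08, day=08
Month 8 -> August

August 8, 2026


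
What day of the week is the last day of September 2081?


September 2081 has 30 days
Anchor: Jan 1, 2081. With p = 2081 - 1 = 2080: (p + p//4 - p//100 + p//400) mod 7 = (2080 + 520 - 20 + 5) mod 7 = 2585 mod 7 = 2 -> Wednesday (Mon=0 ... Sun=6)
Days before September (Jan-Aug): 243; September 1 index = (2 + 243) mod 7 = 0 -> Monday
Last day offset: 30 - 1 = 29 days
Weekday index = (0 + 29) mod 7 = 1

Tuesday, September 30


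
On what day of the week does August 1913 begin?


Target: August 1, 1913
Anchor: Jan 1, 1913. With p = 1913 - 1 = 1912: (p + p//4 - p//100 + p//400) mod 7 = (1912 + 478 - 19 + 4) mod 7 = 2375 mod 7 = 2 -> Wednesday (Mon=0 ... Sun=6)
Days before August (Jan-Jul): 212 days
Weekday index = (2 + 212) mod 7 = 4

Friday


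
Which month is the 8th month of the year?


Month 8 of 12

August


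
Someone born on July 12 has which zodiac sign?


Date: July 12
Conventional tropical zodiac dates: Cancer from June 21 onward; Leo starts July 23
July 12 falls within the Cancer range

Cancer


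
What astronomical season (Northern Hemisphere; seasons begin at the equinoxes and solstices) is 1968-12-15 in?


Date: December 15
Astronomical Autumn (approx.; exact equinox/solstice day varies by year): September 22 to December 20
December 15 falls within the Autumn window

Autumn


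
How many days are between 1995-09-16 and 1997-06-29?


From 1995-09-16 to 1997-06-29
1995-09-16: days before September = 31 + 28 + 31 + 30 + 31 + 30 + 31 + 31 = 243 (1995 is not a leap year); day of year = 243 + 16 = 259
1997-06-29: days before June = 31 + 28 + 31 + 30 + 31 = 151 (1997 is not a leap year); day of year = 151 + 29 = 180
Rest of 1995: 365 - 259 = 106
Full years 1996 (366): 366
Total = 106 + 366 + 180 = 652

652 days


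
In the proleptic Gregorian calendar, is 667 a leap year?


Gregorian leap year rule: divisible by 4, but not by 100, unless also by 400.
667 is not divisible by 4 -> not a leap year

No


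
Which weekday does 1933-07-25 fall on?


Date: July 25, 1933
Anchor: Jan 1, 1933. With p = 1933 - 1 = 1932: (p + p//4 - p//100 + p//400) mod 7 = (1932 + 483 - 19 + 4) mod 7 = 2400 mod 7 = 6 -> Sunday (Mon=0 ... Sun=6)
Days before July (Jan-Jun): 181; offset = 181 + 25 - 1 = 205
Weekday index = (6 + 205) mod 7 = 1

Day of the week: Tuesday


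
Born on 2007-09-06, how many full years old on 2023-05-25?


Birth: 2007-09-06
Reference: 2023-05-25
Year difference: 2023 - 2007 = 16
Birthday not yet reached in 2023, subtract 1

15 years old


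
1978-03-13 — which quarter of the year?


Month: March (month 3)
Q1: Jan-Mar, Q2: Apr-Jun, Q3: Jul-Sep, Q4: Oct-Dec

Q1


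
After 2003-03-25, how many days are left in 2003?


Day of year: 84 of 365
Remaining = 365 - 84

281 days


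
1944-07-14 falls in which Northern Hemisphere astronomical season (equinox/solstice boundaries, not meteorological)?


Date: July 14
Astronomical Summer (approx.; exact equinox/solstice day varies by year): June 21 to September 21
July 14 falls within the Summer window

Summer


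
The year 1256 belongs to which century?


Century = (year - 1) // 100 + 1
= (1256 - 1) // 100 + 1
= 1255 // 100 + 1
= 12 + 1

13th century


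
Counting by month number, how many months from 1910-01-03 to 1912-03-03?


From January 1910 to March 1912
2 years * 12 = 24 months, plus 2 months = 26

26 months


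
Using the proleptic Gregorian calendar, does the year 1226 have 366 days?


Gregorian leap year rule: divisible by 4, but not by 100, unless also by 400.
1226 is not divisible by 4 -> not a leap year

No


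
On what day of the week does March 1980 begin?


Target: March 1, 1980
Anchor: Jan 1, 1980. With p = 1980 - 1 = 1979: (p + p//4 - p//100 + p//400) mod 7 = (1979 + 494 - 19 + 4) mod 7 = 2458 mod 7 = 1 -> Tuesday (Mon=0 ... Sun=6)
Days before March (Jan-Feb): 60 days
Weekday index = (1 + 60) mod 7 = 5

Saturday


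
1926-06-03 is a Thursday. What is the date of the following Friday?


Current: Thursday
Target: Friday
Days ahead: 1

Next Friday: 1926-06-04


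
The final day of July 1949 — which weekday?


July 1949 has 31 days
Anchor: Jan 1, 1949. With p = 1949 - 1 = 1948: (p + p//4 - p//100 + p//400) mod 7 = (1948 + 487 - 19 + 4) mod 7 = 2420 mod 7 = 5 -> Saturday (Mon=0 ... Sun=6)
Days before July (Jan-Jun): 181; July 1 index = (5 + 181) mod 7 = 4 -> Friday
Last day offset: 31 - 1 = 30 days
Weekday index = (4 + 30) mod 7 = 6

Sunday, July 31


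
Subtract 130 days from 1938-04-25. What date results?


Start: 1938-04-25, subtract 130 days
Back 25 days from April 25 reaches March 31, 1938 -> 105 left
March 1938 has 31 days -> back to February 28, 1938 -> 74 left
February 1938 has 28 days -> back to January 31, 1938 -> 46 left
January 1938 has 31 days -> back to December 31, 1937 -> 15 left
December 1937: 31 - 15 = 16 -> lands on December 16

Result: 1937-12-16


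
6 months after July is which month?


July is month 7
7 + 6 = 13; wrap: 13 - 12 = 1

January


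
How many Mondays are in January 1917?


January 1917 has 31 days
Anchor: Jan 1, 1917. With p = 1917 - 1 = 1916: (p + p//4 - p//100 + p//400) mod 7 = (1916 + 479 - 19 + 4) mod 7 = 2380 mod 7 = 0 -> Monday (Mon=0 ... Sun=6)
January 1 is the anchor itself -> Monday
First Monday is January 1
Mondays: 1, 8, 15, 22, 29

5 Mondays


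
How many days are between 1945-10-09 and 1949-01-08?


From 1945-10-09 to 1949-01-08
1945-10-09: days before October = 31 + 28 + 31 + 30 + 31 + 30 + 31 + 31 + 30 = 273 (1945 is not a leap year); day of year = 273 + 9 = 282
1949-01-08: day of year = 8
Rest of 1945: 365 - 282 = 83
Full years 1946 (365), 1947 (365), 1948 (366): 1096
Total = 83 + 1096 + 8 = 1187

1187 days


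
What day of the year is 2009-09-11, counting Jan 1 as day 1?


Date: September 11, 2009
Days in months 1 through 8: 243
Plus 11 days in September

Day of year: 254


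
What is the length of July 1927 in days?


July 1927

31 days


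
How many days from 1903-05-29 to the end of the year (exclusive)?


Day of year: 149 of 365
Remaining = 365 - 149

216 days


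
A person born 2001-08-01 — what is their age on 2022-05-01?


Birth: 2001-08-01
Reference: 2022-05-01
Year difference: 2022 - 2001 = 21
Birthday not yet reached in 2022, subtract 1

20 years old


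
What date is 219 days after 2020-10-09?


Start: 2020-10-09, add 219 days
October 2020 has 31 days: 31 - 9 = 22 days to October 31 -> 197 left
November 2020 has 30 days -> 167 left
December 2020 has 31 days -> 136 left
January 2021 has 31 days -> 105 left
February 2021 has 28 days -> 77 left
March 2021 has 31 days -> 46 left
April 2021 has 30 days -> 16 left
May 2021: 16 <= 31 -> lands on May 16

Result: 2021-05-16


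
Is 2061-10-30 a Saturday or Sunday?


Anchor: Jan 1, 2061. With p = 2061 - 1 = 2060: (p + p//4 - p//100 + p//400) mod 7 = (2060 + 515 - 20 + 5) mod 7 = 2560 mod 7 = 5 -> Saturday (Mon=0 ... Sun=6)
Day of year: 303; offset = 302
Weekday index = (5 + 302) mod 7 = 6 -> Sunday
Weekend days: Saturday, Sunday

Yes


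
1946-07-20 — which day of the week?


Date: July 20, 1946
Anchor: Jan 1, 1946. With p = 1946 - 1 = 1945: (p + p//4 - p//100 + p//400) mod 7 = (1945 + 486 - 19 + 4) mod 7 = 2416 mod 7 = 1 -> Tuesday (Mon=0 ... Sun=6)
Days before July (Jan-Jun): 181; offset = 181 + 20 - 1 = 200
Weekday index = (1 + 200) mod 7 = 5

Day of the week: Saturday


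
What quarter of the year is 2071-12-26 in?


Month: December (month 12)
Q1: Jan-Mar, Q2: Apr-Jun, Q3: Jul-Sep, Q4: Oct-Dec

Q4


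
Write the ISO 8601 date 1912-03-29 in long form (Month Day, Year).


ISO 1912-03-29 parses as year=1912, month=03, day=29
Month 3 -> March

March 29, 1912


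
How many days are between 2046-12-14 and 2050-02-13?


From 2046-12-14 to 2050-02-13
2046-12-14: days before December = 31 + 28 + 31 + 30 + 31 + 30 + 31 + 31 + 30 + 31 + 30 = 334 (2046 is not a leap year); day of year = 334 + 14 = 348
2050-02-13: days before February = 31; day of year = 31 + 13 = 44
Rest of 2046: 365 - 348 = 17
Full years 2047 (365), 2048 (366), 2049 (365): 1096
Total = 17 + 1096 + 44 = 1157

1157 days


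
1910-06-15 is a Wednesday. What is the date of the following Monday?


Current: Wednesday
Target: Monday
Days ahead: 5

Next Monday: 1910-06-20


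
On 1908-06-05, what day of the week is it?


Date: June 5, 1908
Anchor: Jan 1, 1908. With p = 1908 - 1 = 1907: (p + p//4 - p//100 + p//400) mod 7 = (1907 + 476 - 19 + 4) mod 7 = 2368 mod 7 = 2 -> Wednesday (Mon=0 ... Sun=6)
Days before June (Jan-May): 152; offset = 152 + 5 - 1 = 156
Weekday index = (2 + 156) mod 7 = 4

Day of the week: Friday


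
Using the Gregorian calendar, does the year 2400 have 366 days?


Gregorian leap year rule: divisible by 4, but not by 100, unless also by 400.
2400 is divisible by 400 -> leap year

Yes


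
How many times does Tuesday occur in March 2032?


March 2032 has 31 days
Anchor: Jan 1, 2032. With p = 2032 - 1 = 2031: (p + p//4 - p//100 + p//400) mod 7 = (2031 + 507 - 20 + 5) mod 7 = 2523 mod 7 = 3 -> Thursday (Mon=0 ... Sun=6)
Days before March (Jan-Feb): 60; March 1 index = (3 + 60) mod 7 = 0 -> Monday
First Tuesday is March 2
Tuesdays: 2, 9, 16, 23, 30

5 Tuesdays


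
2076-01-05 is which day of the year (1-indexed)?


Date: January 5, 2076
No months before January
Plus 5 days in January

Day of year: 5


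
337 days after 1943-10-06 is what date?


Start: 1943-10-06, add 337 days
October 1943 has 31 days: 31 - 6 = 25 days to October 31 -> 312 left
November 1943 has 30 days -> 282 left
December 1943 has 31 days -> 251 left
January 1944 has 31 days -> 220 left
February 1944 has 29 days -> 191 left
March 1944 has 31 days -> 160 left
April 1944 has 30 days -> 130 left
May 1944 has 31 days -> 99 left
June 1944 has 30 days -> 69 left
July 1944 has 31 days -> 38 left
August 1944 has 31 days -> 7 left
September 1944: 7 <= 30 -> lands on September 7

Result: 1944-09-07


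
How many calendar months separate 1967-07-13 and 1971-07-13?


From July 1967 to July 1971
4 years * 12 = 48 months = 48

48 months


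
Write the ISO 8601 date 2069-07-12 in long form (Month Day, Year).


ISO 2069-07-12 parses as year=2069, month=07, day=12
Month 7 -> July

July 12, 2069


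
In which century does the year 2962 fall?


Century = (year - 1) // 100 + 1
= (2962 - 1) // 100 + 1
= 2961 // 100 + 1
= 29 + 1

30th century


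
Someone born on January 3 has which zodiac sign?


Date: January 3
Conventional tropical zodiac dates: Capricorn from December 22 onward; Aquarius starts January 20
January 3 falls within the Capricorn range

Capricorn


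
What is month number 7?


Month 7 of 12

July


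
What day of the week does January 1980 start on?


Target: January 1, 1980
Anchor: Jan 1, 1980. With p = 1980 - 1 = 1979: (p + p//4 - p//100 + p//400) mod 7 = (1979 + 494 - 19 + 4) mod 7 = 2458 mod 7 = 1 -> Tuesday (Mon=0 ... Sun=6)
Offset from anchor: 0 days
Weekday index = (1 + 0) mod 7 = 1

Tuesday


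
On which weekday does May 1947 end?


May 1947 has 31 days
Anchor: Jan 1, 1947. With p = 1947 - 1 = 1946: (p + p//4 - p//100 + p//400) mod 7 = (1946 + 486 - 19 + 4) mod 7 = 2417 mod 7 = 2 -> Wednesday (Mon=0 ... Sun=6)
Days before May (Jan-Apr): 120; May 1 index = (2 + 120) mod 7 = 3 -> Thursday
Last day offset: 31 - 1 = 30 days
Weekday index = (3 + 30) mod 7 = 5

Saturday, May 31


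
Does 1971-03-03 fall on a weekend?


Anchor: Jan 1, 1971. With p = 1971 - 1 = 1970: (p + p//4 - p//100 + p//400) mod 7 = (1970 + 492 - 19 + 4) mod 7 = 2447 mod 7 = 4 -> Friday (Mon=0 ... Sun=6)
Day of year: 62; offset = 61
Weekday index = (4 + 61) mod 7 = 2 -> Wednesday
Weekend days: Saturday, Sunday

No


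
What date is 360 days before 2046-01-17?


Start: 2046-01-17, subtract 360 days
Back 17 days from January 17 reaches December 31, 2045 -> 343 left
December 2045 has 31 days -> back to November 30, 2045 -> 312 left
November 2045 has 30 days -> back to October 31, 2045 -> 282 left
October 2045 has 31 days -> back to September 30, 2045 -> 251 left
September 2045 has 30 days -> back to August 31, 2045 -> 221 left
August 2045 has 31 days -> back to July 31, 2045 -> 190 left
July 2045 has 31 days -> back to June 30, 2045 -> 159 left
June 2045 has 30 days -> back to May 31, 2045 -> 129 left
May 2045 has 31 days -> back to April 30, 2045 -> 98 left
April 2045 has 30 days -> back to March 31, 2045 -> 68 left
March 2045 has 31 days -> back to February 28, 2045 -> 37 left
February 2045 has 28 days -> back to January 31, 2045 -> 9 left
January 2045: 31 - 9 = 22 -> lands on January 22

Result: 2045-01-22


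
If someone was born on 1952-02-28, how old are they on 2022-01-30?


Birth: 1952-02-28
Reference: 2022-01-30
Year difference: 2022 - 1952 = 70
Birthday not yet reached in 2022, subtract 1

69 years old


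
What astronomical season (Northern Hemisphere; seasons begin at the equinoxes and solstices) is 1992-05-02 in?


Date: May 2
Astronomical Spring (approx.; exact equinox/solstice day varies by year): March 20 to June 20
May 2 falls within the Spring window

Spring


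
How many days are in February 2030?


February 2030 (leap year: no)

28 days


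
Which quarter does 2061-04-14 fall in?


Month: April (month 4)
Q1: Jan-Mar, Q2: Apr-Jun, Q3: Jul-Sep, Q4: Oct-Dec

Q2


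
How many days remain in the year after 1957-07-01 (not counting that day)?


Day of year: 182 of 365
Remaining = 365 - 182

183 days


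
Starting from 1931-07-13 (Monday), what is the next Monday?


Current: Monday
Target: Monday
Days ahead: 7

Next Monday: 1931-07-20


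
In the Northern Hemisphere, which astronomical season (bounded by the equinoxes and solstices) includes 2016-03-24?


Date: March 24
Astronomical Spring (approx.; exact equinox/solstice day varies by year): March 20 to June 20
March 24 falls within the Spring window

Spring


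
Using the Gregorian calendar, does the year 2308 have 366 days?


Gregorian leap year rule: divisible by 4, but not by 100, unless also by 400.
2308 is divisible by 4 but not 100 -> leap year

Yes


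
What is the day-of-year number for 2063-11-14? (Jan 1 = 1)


Date: November 14, 2063
Days in months 1 through 10: 304
Plus 14 days in November

Day of year: 318


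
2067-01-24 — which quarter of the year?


Month: January (month 1)
Q1: Jan-Mar, Q2: Apr-Jun, Q3: Jul-Sep, Q4: Oct-Dec

Q1


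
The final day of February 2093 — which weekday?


February 2093 has 28 days
Anchor: Jan 1, 2093. With p = 2093 - 1 = 2092: (p + p//4 - p//100 + p//400) mod 7 = (2092 + 523 - 20 + 5) mod 7 = 2600 mod 7 = 3 -> Thursday (Mon=0 ... Sun=6)
Days before February (Jan): 31; February 1 index = (3 + 31) mod 7 = 6 -> Sunday
Last day offset: 28 - 1 = 27 days
Weekday index = (6 + 27) mod 7 = 5

Saturday, February 28


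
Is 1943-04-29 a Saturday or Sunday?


Anchor: Jan 1, 1943. With p = 1943 - 1 = 1942: (p + p//4 - p//100 + p//400) mod 7 = (1942 + 485 - 19 + 4) mod 7 = 2412 mod 7 = 4 -> Friday (Mon=0 ... Sun=6)
Day of year: 119; offset = 118
Weekday index = (4 + 118) mod 7 = 3 -> Thursday
Weekend days: Saturday, Sunday

No


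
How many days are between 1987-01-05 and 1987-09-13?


From 1987-01-05 to 1987-09-13
1987-01-05: day of year = 5
1987-09-13: days before September = 31 + 28 + 31 + 30 + 31 + 30 + 31 + 31 = 243 (1987 is not a leap year); day of year = 243 + 13 = 256
Same year: 256 - 5 = 251

251 days


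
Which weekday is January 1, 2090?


Target: January 1, 2090
Anchor: Jan 1, 2090. With p = 2090 - 1 = 2089: (p + p//4 - p//100 + p//400) mod 7 = (2089 + 522 - 20 + 5) mod 7 = 2596 mod 7 = 6 -> Sunday (Mon=0 ... Sun=6)
Offset from anchor: 0 days
Weekday index = (6 + 0) mod 7 = 6

Sunday


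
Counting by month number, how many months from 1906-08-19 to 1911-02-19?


From August 1906 to February 1911
5 years * 12 = 60 months, minus 6 months = 54

54 months


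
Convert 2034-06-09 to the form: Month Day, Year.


ISO 2034-06-09 parses as year=2034, month=06, day=09
Month 6 -> June

June 9, 2034


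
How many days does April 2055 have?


April 2055

30 days


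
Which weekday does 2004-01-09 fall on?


Date: January 9, 2004
Anchor: Jan 1, 2004. With p = 2004 - 1 = 2003: (p + p//4 - p//100 + p//400) mod 7 = (2003 + 500 - 20 + 5) mod 7 = 2488 mod 7 = 3 -> Thursday (Mon=0 ... Sun=6)
Days into year = 9 - 1 = 8
Weekday index = (3 + 8) mod 7 = 4

Day of the week: Friday


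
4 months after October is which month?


October is month 10
10 + 4 = 14; wrap: 14 - 12 = 2

February


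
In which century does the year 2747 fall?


Century = (year - 1) // 100 + 1
= (2747 - 1) // 100 + 1
= 2746 // 100 + 1
= 27 + 1

28th century


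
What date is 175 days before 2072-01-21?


Start: 2072-01-21, subtract 175 days
Back 21 days from January 21 reaches December 31, 2071 -> 154 left
December 2071 has 31 days -> back to November 30, 2071 -> 123 left
November 2071 has 30 days -> back to October 31, 2071 -> 93 left
October 2071 has 31 days -> back to September 30, 2071 -> 62 left
September 2071 has 30 days -> back to August 31, 2071 -> 32 left
August 2071 has 31 days -> back to July 31, 2071 -> 1 left
July 2071: 31 - 1 = 30 -> lands on July 30

Result: 2071-07-30


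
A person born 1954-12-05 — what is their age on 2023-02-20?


Birth: 1954-12-05
Reference: 2023-02-20
Year difference: 2023 - 1954 = 69
Birthday not yet reached in 2023, subtract 1

68 years old


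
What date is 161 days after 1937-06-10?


Start: 1937-06-10, add 161 days
June 1937 has 30 days: 30 - 10 = 20 days to June 30 -> 141 left
July 1937 has 31 days -> 110 left
August 1937 has 31 days -> 79 left
September 1937 has 30 days -> 49 left
October 1937 has 31 days -> 18 left
November 1937: 18 <= 30 -> lands on November 18

Result: 1937-11-18


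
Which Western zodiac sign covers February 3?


Date: February 3
Conventional tropical zodiac dates: Aquarius from January 20 onward; Pisces starts February 19
February 3 falls within the Aquarius range

Aquarius


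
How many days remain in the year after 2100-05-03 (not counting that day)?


Day of year: 123 of 365
Remaining = 365 - 123

242 days


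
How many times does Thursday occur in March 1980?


March 1980 has 31 days
Anchor: Jan 1, 1980. With p = 1980 - 1 = 1979: (p + p//4 - p//100 + p//400) mod 7 = (1979 + 494 - 19 + 4) mod 7 = 2458 mod 7 = 1 -> Tuesday (Mon=0 ... Sun=6)
Days before March (Jan-Feb): 60; March 1 index = (1 + 60) mod 7 = 5 -> Saturday
First Thursday is March 6
Thursdays: 6, 13, 20, 27

4 Thursdays


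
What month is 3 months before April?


April is month 4
4 - 3 = 1

January


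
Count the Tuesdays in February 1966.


February 1966 has 28 days
Anchor: Jan 1, 1966. With p = 1966 - 1 = 1965: (p + p//4 - p//100 + p//400) mod 7 = (1965 + 491 - 19 + 4) mod 7 = 2441 mod 7 = 5 -> Saturday (Mon=0 ... Sun=6)
Days before February (Jan): 31; February 1 index = (5 + 31) mod 7 = 1 -> Tuesday
First Tuesday is February 1
Tuesdays: 1, 8, 15, 22

4 Tuesdays


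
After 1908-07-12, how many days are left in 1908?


Day of year: 194 of 366
Remaining = 366 - 194

172 days


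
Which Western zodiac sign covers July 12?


Date: July 12
Conventional tropical zodiac dates: Cancer from June 21 onward; Leo starts July 23
July 12 falls within the Cancer range

Cancer


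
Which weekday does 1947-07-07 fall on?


Date: July 7, 1947
Anchor: Jan 1, 1947. With p = 1947 - 1 = 1946: (p + p//4 - p//100 + p//400) mod 7 = (1946 + 486 - 19 + 4) mod 7 = 2417 mod 7 = 2 -> Wednesday (Mon=0 ... Sun=6)
Days before July (Jan-Jun): 181; offset = 181 + 7 - 1 = 187
Weekday index = (2 + 187) mod 7 = 0

Day of the week: Monday


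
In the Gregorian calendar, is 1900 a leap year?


Gregorian leap year rule: divisible by 4, but not by 100, unless also by 400.
1900 is divisible by 100 but not 400 -> not a leap year

No


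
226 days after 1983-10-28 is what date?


Start: 1983-10-28, add 226 days
October 1983 has 31 days: 31 - 28 = 3 days to October 31 -> 223 left
November 1983 has 30 days -> 193 left
December 1983 has 31 days -> 162 left
January 1984 has 31 days -> 131 left
February 1984 has 29 days -> 102 left
March 1984 has 31 days -> 71 left
April 1984 has 30 days -> 41 left
May 1984 has 31 days -> 10 left
June 1984: 10 <= 30 -> lands on June 10

Result: 1984-06-10


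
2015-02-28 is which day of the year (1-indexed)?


Date: February 28, 2015
Days in months 1 through 1: 31
Plus 28 days in February

Day of year: 59


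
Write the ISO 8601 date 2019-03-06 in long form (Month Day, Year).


ISO 2019-03-06 parses as year=2019, month=03, day=06
Month 3 -> March

March 6, 2019


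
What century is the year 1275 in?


Century = (year - 1) // 100 + 1
= (1275 - 1) // 100 + 1
= 1274 // 100 + 1
= 12 + 1

13th century


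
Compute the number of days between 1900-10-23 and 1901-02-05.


From 1900-10-23 to 1901-02-05
1900-10-23: days before October = 31 + 28 + 31 + 30 + 31 + 30 + 31 + 31 + 30 = 273 (1900 is not a leap year); day of year = 273 + 23 = 296
1901-02-05: days before February = 31; day of year = 31 + 5 = 36
Rest of 1900: 365 - 296 = 69
Total = 69 + 36 = 105

105 days


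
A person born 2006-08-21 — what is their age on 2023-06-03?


Birth: 2006-08-21
Reference: 2023-06-03
Year difference: 2023 - 2006 = 17
Birthday not yet reached in 2023, subtract 1

16 years old


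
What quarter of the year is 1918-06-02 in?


Month: June (month 6)
Q1: Jan-Mar, Q2: Apr-Jun, Q3: Jul-Sep, Q4: Oct-Dec

Q2


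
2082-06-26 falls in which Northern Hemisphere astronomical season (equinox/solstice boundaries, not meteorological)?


Date: June 26
Astronomical Summer (approx.; exact equinox/solstice day varies by year): June 21 to September 21
June 26 falls within the Summer window

Summer


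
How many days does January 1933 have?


January 1933

31 days


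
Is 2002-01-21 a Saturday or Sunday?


Anchor: Jan 1, 2002. With p = 2002 - 1 = 2001: (p + p//4 - p//100 + p//400) mod 7 = (2001 + 500 - 20 + 5) mod 7 = 2486 mod 7 = 1 -> Tuesday (Mon=0 ... Sun=6)
Day of year: 21; offset = 20
Weekday index = (1 + 20) mod 7 = 0 -> Monday
Weekend days: Saturday, Sunday

No


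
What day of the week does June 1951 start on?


Target: June 1, 1951
Anchor: Jan 1, 1951. With p = 1951 - 1 = 1950: (p + p//4 - p//100 + p//400) mod 7 = (1950 + 487 - 19 + 4) mod 7 = 2422 mod 7 = 0 -> Monday (Mon=0 ... Sun=6)
Days before June (Jan-May): 151 days
Weekday index = (0 + 151) mod 7 = 4

Friday


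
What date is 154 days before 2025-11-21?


Start: 2025-11-21, subtract 154 days
Back 21 days from November 21 reaches October 31, 2025 -> 133 left
October 2025 has 31 days -> back to September 30, 2025 -> 102 left
September 2025 has 30 days -> back to August 31, 2025 -> 72 left
August 2025 has 31 days -> back to July 31, 2025 -> 41 left
July 2025 has 31 days -> back to June 30, 2025 -> 10 left
June 2025: 30 - 10 = 20 -> lands on June 20

Result: 2025-06-20


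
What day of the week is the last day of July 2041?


July 2041 has 31 days
Anchor: Jan 1, 2041. With p = 2041 - 1 = 2040: (p + p//4 - p//100 + p//400) mod 7 = (2040 + 510 - 20 + 5) mod 7 = 2535 mod 7 = 1 -> Tuesday (Mon=0 ... Sun=6)
Days before July (Jan-Jun): 181; July 1 index = (1 + 181) mod 7 = 0 -> Monday
Last day offset: 31 - 1 = 30 days
Weekday index = (0 + 30) mod 7 = 2

Wednesday, July 31


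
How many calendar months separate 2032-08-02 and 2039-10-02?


From August 2032 to October 2039
7 years * 12 = 84 months, plus 2 months = 86

86 months


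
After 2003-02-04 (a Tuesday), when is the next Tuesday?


Current: Tuesday
Target: Tuesday
Days ahead: 7

Next Tuesday: 2003-02-11


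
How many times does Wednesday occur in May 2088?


May 2088 has 31 days
Anchor: Jan 1, 2088. With p = 2088 - 1 = 2087: (p + p//4 - p//100 + p//400) mod 7 = (2087 + 521 - 20 + 5) mod 7 = 2593 mod 7 = 3 -> Thursday (Mon=0 ... Sun=6)
Days before May (Jan-Apr): 121; May 1 index = (3 + 121) mod 7 = 5 -> Saturday
First Wednesday is May 5
Wednesdays: 5, 12, 19, 26

4 Wednesdays


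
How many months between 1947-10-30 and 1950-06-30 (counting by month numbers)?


From October 1947 to June 1950
3 years * 12 = 36 months, minus 4 months = 32

32 months


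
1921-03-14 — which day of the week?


Date: March 14, 1921
Anchor: Jan 1, 1921. With p = 1921 - 1 = 1920: (p + p//4 - p//100 + p//400) mod 7 = (1920 + 480 - 19 + 4) mod 7 = 2385 mod 7 = 5 -> Saturday (Mon=0 ... Sun=6)
Days before March (Jan-Feb): 59; offset = 59 + 14 - 1 = 72
Weekday index = (5 + 72) mod 7 = 0

Day of the week: Monday


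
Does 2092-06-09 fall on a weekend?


Anchor: Jan 1, 2092. With p = 2092 - 1 = 2091: (p + p//4 - p//100 + p//400) mod 7 = (2091 + 522 - 20 + 5) mod 7 = 2598 mod 7 = 1 -> Tuesday (Mon=0 ... Sun=6)
Day of year: 161; offset = 160
Weekday index = (1 + 160) mod 7 = 0 -> Monday
Weekend days: Saturday, Sunday

No
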